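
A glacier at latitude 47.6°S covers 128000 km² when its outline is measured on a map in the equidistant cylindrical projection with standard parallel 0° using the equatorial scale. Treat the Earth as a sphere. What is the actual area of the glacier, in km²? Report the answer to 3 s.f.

For the equirectangular projection with φ₀ = 0 (plate carrée), h = 1 along meridians and k = sec φ along parallels.
Areal scale = h·k = 1 × sec φ; at 47.6°, h = 1.000, k = 1.483, so h·k = 1.483.
True area = apparent / (areal scale) = 128000 / 1.483 ≈ 86300 km².

86300 km²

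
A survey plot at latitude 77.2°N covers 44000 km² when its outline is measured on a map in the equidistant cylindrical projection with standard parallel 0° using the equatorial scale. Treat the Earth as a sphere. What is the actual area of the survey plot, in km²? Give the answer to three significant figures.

9750 km²

For the equirectangular projection with φ₀ = 0 (plate carrée), h = 1 along meridians and k = sec φ along parallels.
Areal scale = h·k = 1 × sec φ; at 77.2°, h = 1.000, k = 4.514, so h·k = 4.514.
True area = apparent / (areal scale) = 44000 / 4.514 ≈ 9750 km².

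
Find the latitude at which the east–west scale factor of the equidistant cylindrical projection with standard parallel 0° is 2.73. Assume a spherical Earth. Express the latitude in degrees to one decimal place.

Plate carrée: h = 1, k = sec φ along parallels.
sec φ = 2.73  ⇒  cos φ = 0.3663  ⇒  φ ≈ 68.5°.

68.5°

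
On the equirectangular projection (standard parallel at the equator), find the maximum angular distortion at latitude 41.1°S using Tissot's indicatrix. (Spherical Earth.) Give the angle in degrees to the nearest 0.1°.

16.2°

Plate carrée maps x = Rλ, y = Rφ. The meridian scale is h = 1 and the parallel scale is k = 1/cos φ = sec φ.
At 41.1°: h = 1.000, k = 1.327; principal scales a = 1.327, b = 1.000.
sin(ω/2) = (a − b)/(a + b) = 0.3270/2.327 = 0.1405, so ω = 2 arcsin(0.1405) ≈ 16.2°.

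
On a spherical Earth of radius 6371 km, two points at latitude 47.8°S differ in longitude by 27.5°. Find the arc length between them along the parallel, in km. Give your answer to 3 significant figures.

2050 km

Arc length along a parallel = R cos φ · Δλ (with Δλ in radians).
= 6371 × cos 47.8° × (27.5° × π/180) = 6371 × 0.6717 × 0.4800 ≈ 2050 km.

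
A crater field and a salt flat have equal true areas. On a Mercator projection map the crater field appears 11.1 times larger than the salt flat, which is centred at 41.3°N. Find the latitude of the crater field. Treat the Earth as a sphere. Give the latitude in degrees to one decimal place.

77.0°

For equal true areas on Mercator, apparent areas scale as sec²φ, so the ratio is cos²φ₂ / cos²φ₁.
cos²φ₂ / cos²φ₁ = 11.1  ⇒  cos φ₁ = cos 41.3° / √11.1 = 0.7513/3.332 = 0.2255.
φ₁ = arccos(0.2255) ≈ 77.0°.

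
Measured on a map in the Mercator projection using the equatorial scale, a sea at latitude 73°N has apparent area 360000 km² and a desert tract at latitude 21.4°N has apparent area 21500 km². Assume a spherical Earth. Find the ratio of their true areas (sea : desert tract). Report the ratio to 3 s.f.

Since Mercator area scale is 1/cos²φ, the true area equals the apparent area multiplied by cos²φ.
True area of sea: 360000 × cos²(73°) = 360000 × 0.08548 = 30770 km².
True area of desert tract: 21500 × cos²(21.4°) = 21500 × 0.8669 = 18640 km².
Ratio = 30770 / 18640 ≈ 1.65.

1.65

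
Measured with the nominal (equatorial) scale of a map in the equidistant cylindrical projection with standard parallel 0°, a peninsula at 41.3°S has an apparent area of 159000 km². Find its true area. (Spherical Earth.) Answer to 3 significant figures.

119000 km²

In the plate carrée (x = Rλ, y = Rφ), meridians are true-scale (h = 1) and parallels are stretched by k = sec φ.
Areal scale = h·k = 1 × sec φ; at 41.3°, h = 1.000, k = 1.331, so h·k = 1.331.
True area = apparent / (areal scale) = 159000 / 1.331 ≈ 119000 km².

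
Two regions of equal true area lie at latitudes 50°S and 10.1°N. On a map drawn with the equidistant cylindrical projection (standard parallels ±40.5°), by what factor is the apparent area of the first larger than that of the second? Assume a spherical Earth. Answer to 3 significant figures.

In the equirectangular projection with standard parallel φ₀ = 40.5° (x = Rλ cos φ₀, y = Rφ), meridians are true-scale (h = 1) and the parallel scale is k = cos φ₀ / cos φ.
Areal scale at 50°: h·k = 1.000 × 1.183 = 1.183.
Areal scale at 10.1°: h·k = 1.000 × 0.7724 = 0.7724.
Ratio = 1.183/0.7724 ≈ 1.53.

1.53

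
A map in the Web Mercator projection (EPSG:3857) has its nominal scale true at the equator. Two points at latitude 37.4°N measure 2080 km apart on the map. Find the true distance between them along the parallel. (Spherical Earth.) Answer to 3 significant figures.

1650 km

The Mercator projection is conformal; its linear scale factor is the same in every direction and equals sec φ = 1/cos φ.
Along the parallel at 37.4°, map distances are exaggerated by k = sec 37.4° = 1.259.
True distance = 2080 / 1.259 = 2080 × cos 37.4° ≈ 1650 km.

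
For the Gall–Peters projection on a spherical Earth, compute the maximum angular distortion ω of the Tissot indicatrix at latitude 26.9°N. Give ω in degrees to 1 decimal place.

The Gall–Peters projection is cylindrical equal-area with φ₀ = 45°. Cylindrical equal-area (φ₀ = 45°): h = cos φ / cos 45° along meridians, k = cos 45° / cos φ along parallels; h·k = 1.
At 26.9°: h = 1.261, k = 0.7929; principal scales a = 1.261, b = 0.7929.
sin(ω/2) = (a − b)/(a + b) = 0.4683/2.054 = 0.2280, so ω = 2 arcsin(0.2280) ≈ 26.4°.

26.4°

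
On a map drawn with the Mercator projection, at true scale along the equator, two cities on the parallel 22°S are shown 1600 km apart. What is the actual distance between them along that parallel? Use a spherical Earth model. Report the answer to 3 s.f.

Mercator is conformal, so the point scale is isotropic: h = k = sec φ = 1/cos φ.
Along the parallel at 22°, map distances are exaggerated by k = sec 22° = 1.079.
True distance = 1600 / 1.079 = 1600 × cos 22° ≈ 1480 km.

1480 km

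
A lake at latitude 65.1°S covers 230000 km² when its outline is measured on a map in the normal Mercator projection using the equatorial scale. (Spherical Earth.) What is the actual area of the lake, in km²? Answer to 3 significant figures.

For Mercator, h = k = sec φ (a conformal cylindrical projection has a single point scale, 1/cos φ).
Areal scale = k² = sec²φ = 1/cos²(65.1°) = 1/0.4210² = 5.641.
True area = apparent / (areal scale) = 230000 / 5.641 ≈ 40800 km².

40800 km²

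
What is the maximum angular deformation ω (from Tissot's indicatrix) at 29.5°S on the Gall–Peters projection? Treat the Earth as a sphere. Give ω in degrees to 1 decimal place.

Gall–Peters is a cylindrical equal-area projection with standard parallels at ±45°. A cylindrical equal-area projection with standard parallel φ₀ has meridian scale h = cos φ / cos φ₀ and parallel scale k = cos φ₀ / cos φ (so areas are preserved, h·k = 1).
At 29.5°: h = 1.231, k = 0.8124; principal scales a = 1.231, b = 0.8124.
sin(ω/2) = (a − b)/(a + b) = 0.4184/2.043 = 0.2048, so ω = 2 arcsin(0.2048) ≈ 23.6°.

23.6°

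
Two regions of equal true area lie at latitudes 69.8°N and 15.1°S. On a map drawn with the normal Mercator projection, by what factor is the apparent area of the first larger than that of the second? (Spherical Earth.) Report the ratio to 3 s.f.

7.82

Mercator areal scale is sec²φ.
At 69.8°: sec²(69.8°) = 1/0.3453² = 8.387.
At 15.1°: sec²(15.1°) = 1/0.9655² = 1.073.
Ratio = 8.387/1.073 = cos²(15.1°)/cos²(69.8°) ≈ 7.82.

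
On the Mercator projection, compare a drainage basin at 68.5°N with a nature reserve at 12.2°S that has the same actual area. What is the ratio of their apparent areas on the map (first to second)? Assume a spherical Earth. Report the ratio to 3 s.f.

7.11

Mercator areal scale is sec²φ.
At 68.5°: sec²(68.5°) = 1/0.3665² = 7.445.
At 12.2°: sec²(12.2°) = 1/0.9774² = 1.047.
Ratio = 7.445/1.047 = cos²(12.2°)/cos²(68.5°) ≈ 7.11.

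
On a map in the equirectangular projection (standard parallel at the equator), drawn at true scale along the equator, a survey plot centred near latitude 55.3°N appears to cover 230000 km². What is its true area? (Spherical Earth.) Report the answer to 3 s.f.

131000 km²

In the plate carrée (x = Rλ, y = Rφ), meridians are true-scale (h = 1) and parallels are stretched by k = sec φ.
Areal scale = h·k = 1 × sec φ; at 55.3°, h = 1.000, k = 1.757, so h·k = 1.757.
True area = apparent / (areal scale) = 230000 / 1.757 ≈ 131000 km².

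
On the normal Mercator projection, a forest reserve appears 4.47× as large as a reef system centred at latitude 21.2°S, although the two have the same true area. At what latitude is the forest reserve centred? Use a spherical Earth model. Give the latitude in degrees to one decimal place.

63.8°

On Mercator, (apparent₁)/(apparent₂) = sec²φ₁ / sec²φ₂ when true areas are equal.
cos²φ₂ / cos²φ₁ = 4.47  ⇒  cos φ₁ = cos 21.2° / √4.47 = 0.9323/2.114 = 0.4410.
φ₁ = arccos(0.4410) ≈ 63.8°.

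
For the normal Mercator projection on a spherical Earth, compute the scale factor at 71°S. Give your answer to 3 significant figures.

Mercator is conformal, so the point scale is isotropic: h = k = sec φ = 1/cos φ.
k = 1/cos 71° = 1/0.3256 = 3.072.

3.07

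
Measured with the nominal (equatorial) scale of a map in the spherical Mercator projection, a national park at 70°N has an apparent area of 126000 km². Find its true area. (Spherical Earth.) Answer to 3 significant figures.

For Mercator, h = k = sec φ (a conformal cylindrical projection has a single point scale, 1/cos φ).
Areal scale = k² = sec²φ = 1/cos²(70°) = 1/0.3420² = 8.549.
True area = apparent / (areal scale) = 126000 / 8.549 ≈ 14700 km².

14700 km²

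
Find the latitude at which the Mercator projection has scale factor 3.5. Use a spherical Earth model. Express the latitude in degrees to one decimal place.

Mercator scale is k = sec φ = 1/cos φ.
1/cos φ = 3.5  ⇒  cos φ = 0.2857  ⇒  φ = arccos(0.2857) ≈ 73.4°.

73.4°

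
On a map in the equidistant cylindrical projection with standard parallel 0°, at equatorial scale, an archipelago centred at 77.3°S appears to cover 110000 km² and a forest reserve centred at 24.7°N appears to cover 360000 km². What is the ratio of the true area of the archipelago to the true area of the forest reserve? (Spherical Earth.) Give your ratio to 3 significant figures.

Plate carrée has h = 1 and k = sec φ, giving areal scale sec φ; true area = (apparent area) · cos φ.
True area of archipelago: 110000 × cos(77.3°) = 110000 × 0.2198 = 24180 km².
True area of forest reserve: 360000 × cos(24.7°) = 360000 × 0.9085 = 327100 km².
Ratio = 24180 / 327100 ≈ 0.0739.

0.0739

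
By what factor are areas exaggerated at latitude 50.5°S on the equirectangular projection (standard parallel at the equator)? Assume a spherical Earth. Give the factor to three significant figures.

1.57

In the plate carrée (x = Rλ, y = Rφ), meridians are true-scale (h = 1) and parallels are stretched by k = sec φ.
Areal scale = h·k = 1 × sec φ; at 50.5°, h = 1.000, k = 1.572, so h·k = 1.572.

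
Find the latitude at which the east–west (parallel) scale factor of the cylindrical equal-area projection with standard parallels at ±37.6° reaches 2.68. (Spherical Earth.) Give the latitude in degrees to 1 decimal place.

72.8°

For cylindrical equal-area with standard parallel φ₀, h = cos φ / cos φ₀ and k = cos φ₀ / cos φ, so h·k = 1.
k = cos φ₀ / cos φ = 2.68  ⇒  cos φ = cos 37.6° / 2.68 = 0.2956.
φ = arccos(0.2956) ≈ 72.8°.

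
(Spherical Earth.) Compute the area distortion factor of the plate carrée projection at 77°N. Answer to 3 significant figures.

In the plate carrée (x = Rλ, y = Rφ), meridians are true-scale (h = 1) and parallels are stretched by k = sec φ.
Areal scale = h·k = 1 × sec φ; at 77°, h = 1.000, k = 4.445, so h·k = 4.445.

4.45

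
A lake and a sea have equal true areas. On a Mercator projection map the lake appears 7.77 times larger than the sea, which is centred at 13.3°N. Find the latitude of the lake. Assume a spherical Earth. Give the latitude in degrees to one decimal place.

On Mercator, (apparent₁)/(apparent₂) = sec²φ₁ / sec²φ₂ when true areas are equal.
cos²φ₂ / cos²φ₁ = 7.77  ⇒  cos φ₁ = cos 13.3° / √7.77 = 0.9732/2.787 = 0.3491.
φ₁ = arccos(0.3491) ≈ 69.6°.

69.6°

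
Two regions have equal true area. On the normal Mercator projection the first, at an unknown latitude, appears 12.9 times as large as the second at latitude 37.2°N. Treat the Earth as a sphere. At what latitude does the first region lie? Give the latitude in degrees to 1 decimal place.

77.2°

For equal true areas on Mercator, apparent areas scale as sec²φ, so the ratio is cos²φ₂ / cos²φ₁.
cos²φ₂ / cos²φ₁ = 12.9  ⇒  cos φ₁ = cos 37.2° / √12.9 = 0.7965/3.592 = 0.2218.
φ₁ = arccos(0.2218) ≈ 77.2°.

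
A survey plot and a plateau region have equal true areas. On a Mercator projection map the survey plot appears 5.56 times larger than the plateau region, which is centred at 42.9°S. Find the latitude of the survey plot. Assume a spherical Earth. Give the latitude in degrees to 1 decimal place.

71.9°

On Mercator, (apparent₁)/(apparent₂) = sec²φ₁ / sec²φ₂ when true areas are equal.
cos²φ₂ / cos²φ₁ = 5.56  ⇒  cos φ₁ = cos 42.9° / √5.56 = 0.7325/2.358 = 0.3107.
φ₁ = arccos(0.3107) ≈ 71.9°.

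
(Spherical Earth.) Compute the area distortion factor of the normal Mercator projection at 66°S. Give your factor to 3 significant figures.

Mercator is conformal, so the point scale is isotropic: h = k = sec φ = 1/cos φ.
Areal scale = k² = sec²φ = 1/cos²(66°) = 1/0.4067² = 6.045.

6.04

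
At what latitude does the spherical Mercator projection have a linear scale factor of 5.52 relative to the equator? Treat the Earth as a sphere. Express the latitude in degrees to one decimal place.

79.6°

Mercator scale is k = sec φ = 1/cos φ.
1/cos φ = 5.52  ⇒  cos φ = 0.1812  ⇒  φ = arccos(0.1812) ≈ 79.6°.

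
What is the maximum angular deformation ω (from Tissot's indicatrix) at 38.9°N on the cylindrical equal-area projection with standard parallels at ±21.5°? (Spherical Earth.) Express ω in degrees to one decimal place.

20.4°

Cylindrical equal-area (φ₀ = 21.5°): h = cos φ / cos 21.5° along meridians, k = cos 21.5° / cos φ along parallels; h·k = 1.
At 38.9°: h = 0.8364, k = 1.196; principal scales a = 1.196, b = 0.8364.
sin(ω/2) = (a − b)/(a + b) = 0.3591/2.032 = 0.1767, so ω = 2 arcsin(0.1767) ≈ 20.4°.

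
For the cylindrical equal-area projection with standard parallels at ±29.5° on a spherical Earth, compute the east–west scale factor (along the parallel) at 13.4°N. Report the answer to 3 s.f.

Cylindrical equal-area (φ₀ = 29.5°): h = cos φ / cos 29.5° along meridians, k = cos 29.5° / cos φ along parallels; h·k = 1.
k = cos 29.5° / cos 13.4° = 0.8704/0.9728 = 0.8947.

0.895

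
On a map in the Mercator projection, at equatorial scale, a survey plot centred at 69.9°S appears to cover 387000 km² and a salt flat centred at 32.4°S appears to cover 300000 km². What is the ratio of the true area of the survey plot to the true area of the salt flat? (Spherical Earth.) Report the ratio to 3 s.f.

On Mercator the areal scale is sec²φ, so true area = apparent × cos²φ.
True area of survey plot: 387000 × cos²(69.9°) = 387000 × 0.1181 = 45710 km².
True area of salt flat: 300000 × cos²(32.4°) = 300000 × 0.7129 = 213900 km².
Ratio = 45710 / 213900 ≈ 0.214.

0.214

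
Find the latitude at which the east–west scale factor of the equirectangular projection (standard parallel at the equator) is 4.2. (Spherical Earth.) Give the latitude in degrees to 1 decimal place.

Plate carrée: h = 1, k = sec φ along parallels.
sec φ = 4.2  ⇒  cos φ = 0.2381  ⇒  φ ≈ 76.2°.

76.2°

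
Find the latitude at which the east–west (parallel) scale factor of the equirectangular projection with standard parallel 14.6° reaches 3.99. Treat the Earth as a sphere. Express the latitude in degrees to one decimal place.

In the equirectangular projection with standard parallel φ₀ = 14.6° (x = Rλ cos φ₀, y = Rφ), meridians are true-scale (h = 1) and the parallel scale is k = cos φ₀ / cos φ.
k = cos φ₀ / cos φ = 3.99  ⇒  cos φ = cos 14.6° / 3.99 = 0.2425.
φ = arccos(0.2425) ≈ 76.0°.

76.0°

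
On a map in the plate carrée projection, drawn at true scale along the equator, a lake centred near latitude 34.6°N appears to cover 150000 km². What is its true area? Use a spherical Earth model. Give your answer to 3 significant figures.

123000 km²

Plate carrée maps x = Rλ, y = Rφ. The meridian scale is h = 1 and the parallel scale is k = 1/cos φ = sec φ.
Areal scale = h·k = 1 × sec φ; at 34.6°, h = 1.000, k = 1.215, so h·k = 1.215.
True area = apparent / (areal scale) = 150000 / 1.215 ≈ 123000 km².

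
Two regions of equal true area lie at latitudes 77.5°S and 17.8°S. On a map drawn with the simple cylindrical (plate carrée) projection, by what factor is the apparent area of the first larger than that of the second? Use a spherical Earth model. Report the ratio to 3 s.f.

For the equirectangular projection with φ₀ = 0 (plate carrée), h = 1 along meridians and k = sec φ along parallels.
Areal scale at 77.5°: h·k = 1.000 × 4.620 = 4.620.
Areal scale at 17.8°: h·k = 1.000 × 1.050 = 1.050.
Ratio = 4.620/1.050 ≈ 4.40.

4.40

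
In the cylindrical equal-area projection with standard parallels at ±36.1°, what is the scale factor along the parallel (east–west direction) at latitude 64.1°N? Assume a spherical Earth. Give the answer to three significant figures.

A cylindrical equal-area projection with standard parallel φ₀ has meridian scale h = cos φ / cos φ₀ and parallel scale k = cos φ₀ / cos φ (so areas are preserved, h·k = 1).
k = cos 36.1° / cos 64.1° = 0.8080/0.4368 = 1.850.

1.85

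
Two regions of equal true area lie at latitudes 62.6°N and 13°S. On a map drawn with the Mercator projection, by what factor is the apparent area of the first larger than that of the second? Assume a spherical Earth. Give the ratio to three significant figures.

On Mercator, area is exaggerated by sec²φ = 1/cos²φ.
At 62.6°: sec²(62.6°) = 1/0.4602² = 4.722.
At 13°: sec²(13°) = 1/0.9744² = 1.053.
Ratio = 4.722/1.053 = cos²(13°)/cos²(62.6°) ≈ 4.48.

4.48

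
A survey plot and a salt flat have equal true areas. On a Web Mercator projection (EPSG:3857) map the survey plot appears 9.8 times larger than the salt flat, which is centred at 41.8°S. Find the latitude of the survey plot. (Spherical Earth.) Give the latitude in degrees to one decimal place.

76.2°

On Mercator, (apparent₁)/(apparent₂) = sec²φ₁ / sec²φ₂ when true areas are equal.
cos²φ₂ / cos²φ₁ = 9.8  ⇒  cos φ₁ = cos 41.8° / √9.8 = 0.7455/3.130 = 0.2381.
φ₁ = arccos(0.2381) ≈ 76.2°.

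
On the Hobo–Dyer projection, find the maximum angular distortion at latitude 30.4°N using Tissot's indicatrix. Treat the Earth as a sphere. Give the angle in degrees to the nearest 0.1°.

The Hobo–Dyer projection is cylindrical equal-area with φ₀ = 37.5°. Cylindrical equal-area (φ₀ = 37.5°): h = cos φ / cos 37.5° along meridians, k = cos 37.5° / cos φ along parallels; h·k = 1.
At 30.4°: h = 1.087, k = 0.9198; principal scales a = 1.087, b = 0.9198.
sin(ω/2) = (a − b)/(a + b) = 0.1674/2.007 = 0.08339, so ω = 2 arcsin(0.08339) ≈ 9.6°.

9.6°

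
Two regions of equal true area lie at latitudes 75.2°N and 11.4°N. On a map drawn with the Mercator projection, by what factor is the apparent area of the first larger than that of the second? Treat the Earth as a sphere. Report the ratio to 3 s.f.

14.7

On Mercator, area is exaggerated by sec²φ = 1/cos²φ.
At 75.2°: sec²(75.2°) = 1/0.2554² = 15.33.
At 11.4°: sec²(11.4°) = 1/0.9803² = 1.041.
Ratio = 15.33/1.041 = cos²(11.4°)/cos²(75.2°) ≈ 14.7.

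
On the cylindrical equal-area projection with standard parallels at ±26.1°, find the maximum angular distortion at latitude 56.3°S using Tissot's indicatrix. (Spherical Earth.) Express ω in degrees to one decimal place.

Cylindrical equal-area (φ₀ = 26.1°): h = cos φ / cos 26.1° along meridians, k = cos 26.1° / cos φ along parallels; h·k = 1.
At 56.3°: h = 0.6178, k = 1.619; principal scales a = 1.619, b = 0.6178.
sin(ω/2) = (a − b)/(a + b) = 1.001/2.236 = 0.4475, so ω = 2 arcsin(0.4475) ≈ 53.2°.

53.2°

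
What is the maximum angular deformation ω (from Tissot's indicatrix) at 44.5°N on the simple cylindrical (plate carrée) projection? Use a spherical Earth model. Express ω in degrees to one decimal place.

In the plate carrée (x = Rλ, y = Rφ), meridians are true-scale (h = 1) and parallels are stretched by k = sec φ.
At 44.5°: h = 1.000, k = 1.402; principal scales a = 1.402, b = 1.000.
sin(ω/2) = (a − b)/(a + b) = 0.4020/2.402 = 0.1674, so ω = 2 arcsin(0.1674) ≈ 19.3°.

19.3°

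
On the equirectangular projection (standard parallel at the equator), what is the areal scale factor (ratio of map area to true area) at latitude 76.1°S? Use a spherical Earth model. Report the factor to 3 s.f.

4.16

Plate carrée maps x = Rλ, y = Rφ. The meridian scale is h = 1 and the parallel scale is k = 1/cos φ = sec φ.
Areal scale = h·k = 1 × sec φ; at 76.1°, h = 1.000, k = 4.163, so h·k = 4.163.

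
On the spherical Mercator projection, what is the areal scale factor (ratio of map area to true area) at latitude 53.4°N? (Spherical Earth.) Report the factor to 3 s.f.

2.81

For Mercator, h = k = sec φ (a conformal cylindrical projection has a single point scale, 1/cos φ).
Areal scale = k² = sec²φ = 1/cos²(53.4°) = 1/0.5962² = 2.813.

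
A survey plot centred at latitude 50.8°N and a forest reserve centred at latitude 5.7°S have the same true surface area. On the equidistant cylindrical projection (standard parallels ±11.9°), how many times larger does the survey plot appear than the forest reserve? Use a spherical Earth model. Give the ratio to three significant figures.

With standard parallel φ₀ = 11.9°, the equirectangular projection gives x = Rλ cos φ₀, y = Rφ, so h = 1 and k = cos 11.9° / cos φ.
Areal scale at 50.8°: h·k = 1.000 × 1.548 = 1.548.
Areal scale at 5.7°: h·k = 1.000 × 0.9834 = 0.9834.
Ratio = 1.548/0.9834 ≈ 1.57.

1.57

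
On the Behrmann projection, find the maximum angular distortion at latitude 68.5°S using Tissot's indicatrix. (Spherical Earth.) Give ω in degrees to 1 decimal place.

The Behrmann projection is cylindrical equal-area with φ₀ = 30°. A cylindrical equal-area projection with standard parallel φ₀ has meridian scale h = cos φ / cos φ₀ and parallel scale k = cos φ₀ / cos φ (so areas are preserved, h·k = 1).
At 68.5°: h = 0.4232, k = 2.363; principal scales a = 2.363, b = 0.4232.
sin(ω/2) = (a − b)/(a + b) = 1.940/2.786 = 0.6962, so ω = 2 arcsin(0.6962) ≈ 88.2°.

88.2°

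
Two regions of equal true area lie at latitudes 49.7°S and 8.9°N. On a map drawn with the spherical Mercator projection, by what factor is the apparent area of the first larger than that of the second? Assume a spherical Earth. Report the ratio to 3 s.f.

2.33

Mercator areal scale is sec²φ.
At 49.7°: sec²(49.7°) = 1/0.6468² = 2.390.
At 8.9°: sec²(8.9°) = 1/0.9880² = 1.025.
Ratio = 2.390/1.025 = cos²(8.9°)/cos²(49.7°) ≈ 2.33.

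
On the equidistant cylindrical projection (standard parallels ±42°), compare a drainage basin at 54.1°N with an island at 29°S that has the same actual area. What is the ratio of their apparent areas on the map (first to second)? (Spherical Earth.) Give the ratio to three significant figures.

1.49

With standard parallel φ₀ = 42°, the equirectangular projection gives x = Rλ cos φ₀, y = Rφ, so h = 1 and k = cos 42° / cos φ.
Areal scale at 54.1°: h·k = 1.000 × 1.267 = 1.267.
Areal scale at 29°: h·k = 1.000 × 0.8497 = 0.8497.
Ratio = 1.267/0.8497 ≈ 1.49.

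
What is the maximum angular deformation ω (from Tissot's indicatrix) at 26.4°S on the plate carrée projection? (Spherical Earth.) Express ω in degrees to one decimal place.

6.3°

For the equirectangular projection with φ₀ = 0 (plate carrée), h = 1 along meridians and k = sec φ along parallels.
At 26.4°: h = 1.000, k = 1.116; principal scales a = 1.116, b = 1.000.
sin(ω/2) = (a − b)/(a + b) = 0.1164/2.116 = 0.05501, so ω = 2 arcsin(0.05501) ≈ 6.3°.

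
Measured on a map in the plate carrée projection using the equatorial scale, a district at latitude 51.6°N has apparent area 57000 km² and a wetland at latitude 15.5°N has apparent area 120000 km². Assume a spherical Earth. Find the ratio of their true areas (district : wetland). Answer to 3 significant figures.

0.306

On the plate carrée, areal scale = h·k = 1 × sec φ, so true area = apparent × cos φ.
True area of district: 57000 × cos(51.6°) = 57000 × 0.6211 = 35410 km².
True area of wetland: 120000 × cos(15.5°) = 120000 × 0.9636 = 115600 km².
Ratio = 35410 / 115600 ≈ 0.306.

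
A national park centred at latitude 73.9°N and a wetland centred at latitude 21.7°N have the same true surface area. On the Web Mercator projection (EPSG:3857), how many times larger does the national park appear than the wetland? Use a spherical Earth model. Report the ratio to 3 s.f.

11.2

Mercator is conformal with k = sec φ, so areal scale = k² = sec²φ.
At 73.9°: sec²(73.9°) = 1/0.2773² = 13.00.
At 21.7°: sec²(21.7°) = 1/0.9291² = 1.158.
Ratio = 13.00/1.158 = cos²(21.7°)/cos²(73.9°) ≈ 11.2.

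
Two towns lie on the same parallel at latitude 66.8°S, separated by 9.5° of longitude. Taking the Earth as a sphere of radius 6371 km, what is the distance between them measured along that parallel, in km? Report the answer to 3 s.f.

Arc length along a parallel = R cos φ · Δλ (with Δλ in radians).
= 6371 × cos 66.8° × (9.5° × π/180) = 6371 × 0.3939 × 0.1658 ≈ 416 km.

416 km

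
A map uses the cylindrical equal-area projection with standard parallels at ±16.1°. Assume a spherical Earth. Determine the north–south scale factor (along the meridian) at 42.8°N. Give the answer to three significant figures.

0.764

For cylindrical equal-area with standard parallel φ₀, h = cos φ / cos φ₀ and k = cos φ₀ / cos φ, so h·k = 1.
h = cos 42.8° / cos 16.1° = 0.7337/0.9608 = 0.7637.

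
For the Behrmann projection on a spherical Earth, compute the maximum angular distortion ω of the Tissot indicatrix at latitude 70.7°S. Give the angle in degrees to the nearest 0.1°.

Behrmann is a cylindrical equal-area projection with standard parallels at ±30°. A cylindrical equal-area projection with standard parallel φ₀ has meridian scale h = cos φ / cos φ₀ and parallel scale k = cos φ₀ / cos φ (so areas are preserved, h·k = 1).
At 70.7°: h = 0.3816, k = 2.620; principal scales a = 2.620, b = 0.3816.
sin(ω/2) = (a − b)/(a + b) = 2.239/3.002 = 0.7457, so ω = 2 arcsin(0.7457) ≈ 96.4°.

96.4°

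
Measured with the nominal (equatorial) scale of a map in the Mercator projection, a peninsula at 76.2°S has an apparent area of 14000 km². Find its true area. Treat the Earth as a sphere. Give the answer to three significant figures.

797 km²

For Mercator, h = k = sec φ (a conformal cylindrical projection has a single point scale, 1/cos φ).
Areal scale = k² = sec²φ = 1/cos²(76.2°) = 1/0.2385² = 17.58.
True area = apparent / (areal scale) = 14000 / 17.58 ≈ 797 km².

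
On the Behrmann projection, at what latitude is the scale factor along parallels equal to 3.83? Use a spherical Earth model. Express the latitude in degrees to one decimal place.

76.9°

The Behrmann projection is cylindrical equal-area with φ₀ = 30°. Cylindrical equal-area (φ₀ = 30°): h = cos φ / cos 30° along meridians, k = cos 30° / cos φ along parallels; h·k = 1.
k = cos φ₀ / cos φ = 3.83  ⇒  cos φ = cos 30° / 3.83 = 0.2261.
φ = arccos(0.2261) ≈ 76.9°.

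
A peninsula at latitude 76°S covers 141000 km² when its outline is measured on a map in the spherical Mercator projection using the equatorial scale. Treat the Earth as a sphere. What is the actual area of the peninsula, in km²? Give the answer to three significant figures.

8250 km²

For Mercator, h = k = sec φ (a conformal cylindrical projection has a single point scale, 1/cos φ).
Areal scale = k² = sec²φ = 1/cos²(76°) = 1/0.2419² = 17.09.
True area = apparent / (areal scale) = 141000 / 17.09 ≈ 8250 km².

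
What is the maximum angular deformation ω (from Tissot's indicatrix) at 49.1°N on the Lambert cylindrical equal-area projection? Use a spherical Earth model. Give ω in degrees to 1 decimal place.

The Lambert cylindrical equal-area projection is the cylindrical equal-area projection with its standard parallel at the equator (φ₀ = 0). Cylindrical equal-area (φ₀ = 0°): h = cos φ / cos 0° along meridians, k = cos 0° / cos φ along parallels; h·k = 1.
At 49.1°: h = 0.6547, k = 1.527; principal scales a = 1.527, b = 0.6547.
sin(ω/2) = (a − b)/(a + b) = 0.8726/2.182 = 0.3999, so ω = 2 arcsin(0.3999) ≈ 47.1°.

47.1°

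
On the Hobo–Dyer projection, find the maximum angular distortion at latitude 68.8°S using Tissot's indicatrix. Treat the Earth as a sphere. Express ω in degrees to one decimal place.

82.0°

Hobo–Dyer is a cylindrical equal-area projection with standard parallels at ±37.5°. For cylindrical equal-area with standard parallel φ₀, h = cos φ / cos φ₀ and k = cos φ₀ / cos φ, so h·k = 1.
At 68.8°: h = 0.4558, k = 2.194; principal scales a = 2.194, b = 0.4558.
sin(ω/2) = (a − b)/(a + b) = 1.738/2.650 = 0.6559, so ω = 2 arcsin(0.6559) ≈ 82.0°.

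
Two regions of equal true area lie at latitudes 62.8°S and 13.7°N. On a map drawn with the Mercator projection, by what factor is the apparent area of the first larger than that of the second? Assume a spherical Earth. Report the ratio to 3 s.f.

Mercator is conformal with k = sec φ, so areal scale = k² = sec²φ.
At 62.8°: sec²(62.8°) = 1/0.4571² = 4.786.
At 13.7°: sec²(13.7°) = 1/0.9715² = 1.059.
Ratio = 4.786/1.059 = cos²(13.7°)/cos²(62.8°) ≈ 4.52.

4.52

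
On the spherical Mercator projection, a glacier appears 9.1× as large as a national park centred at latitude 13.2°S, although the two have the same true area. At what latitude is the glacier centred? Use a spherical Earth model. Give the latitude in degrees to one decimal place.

71.2°

Mercator areal scale is sec²φ, so apparent-area ratio = sec²φ₁ / sec²φ₂ = cos²φ₂ / cos²φ₁.
cos²φ₂ / cos²φ₁ = 9.1  ⇒  cos φ₁ = cos 13.2° / √9.1 = 0.9736/3.017 = 0.3227.
φ₁ = arccos(0.3227) ≈ 71.2°.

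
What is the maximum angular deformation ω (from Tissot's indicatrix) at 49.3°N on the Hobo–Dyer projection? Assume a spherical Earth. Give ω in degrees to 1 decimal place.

22.3°

Hobo–Dyer is a cylindrical equal-area projection with standard parallels at ±37.5°. For cylindrical equal-area with standard parallel φ₀, h = cos φ / cos φ₀ and k = cos φ₀ / cos φ, so h·k = 1.
At 49.3°: h = 0.8220, k = 1.217; principal scales a = 1.217, b = 0.8220.
sin(ω/2) = (a − b)/(a + b) = 0.3947/2.039 = 0.1936, so ω = 2 arcsin(0.1936) ≈ 22.3°.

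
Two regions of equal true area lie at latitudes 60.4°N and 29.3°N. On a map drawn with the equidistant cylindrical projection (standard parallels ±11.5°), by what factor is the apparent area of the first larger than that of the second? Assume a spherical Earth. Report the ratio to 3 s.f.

With standard parallel φ₀ = 11.5°, the equirectangular projection gives x = Rλ cos φ₀, y = Rφ, so h = 1 and k = cos 11.5° / cos φ.
Areal scale at 60.4°: h·k = 1.000 × 1.984 = 1.984.
Areal scale at 29.3°: h·k = 1.000 × 1.124 = 1.124.
Ratio = 1.984/1.124 ≈ 1.77.

1.77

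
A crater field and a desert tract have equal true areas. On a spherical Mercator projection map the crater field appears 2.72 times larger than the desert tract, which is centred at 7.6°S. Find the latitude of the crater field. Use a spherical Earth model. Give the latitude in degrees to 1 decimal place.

53.1°

On Mercator, (apparent₁)/(apparent₂) = sec²φ₁ / sec²φ₂ when true areas are equal.
cos²φ₂ / cos²φ₁ = 2.72  ⇒  cos φ₁ = cos 7.6° / √2.72 = 0.9912/1.649 = 0.6010.
φ₁ = arccos(0.6010) ≈ 53.1°.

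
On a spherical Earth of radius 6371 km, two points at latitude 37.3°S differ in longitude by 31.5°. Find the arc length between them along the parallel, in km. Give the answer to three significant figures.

Arc length along a parallel = R cos φ · Δλ (with Δλ in radians).
= 6371 × cos 37.3° × (31.5° × π/180) = 6371 × 0.7955 × 0.5498 ≈ 2790 km.

2790 km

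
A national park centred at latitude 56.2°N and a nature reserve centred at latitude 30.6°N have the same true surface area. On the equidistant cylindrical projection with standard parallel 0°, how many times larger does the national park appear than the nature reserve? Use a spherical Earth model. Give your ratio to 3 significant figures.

For the equirectangular projection with φ₀ = 0 (plate carrée), h = 1 along meridians and k = sec φ along parallels.
Areal scale at 56.2°: h·k = 1.000 × 1.798 = 1.798.
Areal scale at 30.6°: h·k = 1.000 × 1.162 = 1.162.
Ratio = 1.798/1.162 ≈ 1.55.

1.55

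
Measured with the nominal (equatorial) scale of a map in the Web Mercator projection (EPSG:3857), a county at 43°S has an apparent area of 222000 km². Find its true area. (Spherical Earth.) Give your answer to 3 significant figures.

119000 km²

The Mercator projection is conformal; its linear scale factor is the same in every direction and equals sec φ = 1/cos φ.
Areal scale = k² = sec²φ = 1/cos²(43°) = 1/0.7314² = 1.870.
True area = apparent / (areal scale) = 222000 / 1.870 ≈ 119000 km².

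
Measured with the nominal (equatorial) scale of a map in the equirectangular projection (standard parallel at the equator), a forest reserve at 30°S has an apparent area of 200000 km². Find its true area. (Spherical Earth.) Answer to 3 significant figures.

For the equirectangular projection with φ₀ = 0 (plate carrée), h = 1 along meridians and k = sec φ along parallels.
Areal scale = h·k = 1 × sec φ; at 30°, h = 1.000, k = 1.155, so h·k = 1.155.
True area = apparent / (areal scale) = 200000 / 1.155 ≈ 173000 km².

173000 km²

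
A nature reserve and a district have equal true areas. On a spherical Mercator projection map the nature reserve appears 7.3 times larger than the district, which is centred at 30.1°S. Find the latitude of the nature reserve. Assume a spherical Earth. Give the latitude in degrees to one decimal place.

On Mercator, (apparent₁)/(apparent₂) = sec²φ₁ / sec²φ₂ when true areas are equal.
cos²φ₂ / cos²φ₁ = 7.3  ⇒  cos φ₁ = cos 30.1° / √7.3 = 0.8652/2.702 = 0.3202.
φ₁ = arccos(0.3202) ≈ 71.3°.

71.3°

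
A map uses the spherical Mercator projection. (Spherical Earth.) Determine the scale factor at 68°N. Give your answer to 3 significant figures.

2.67

For Mercator, h = k = sec φ (a conformal cylindrical projection has a single point scale, 1/cos φ).
k = 1/cos 68° = 1/0.3746 = 2.669.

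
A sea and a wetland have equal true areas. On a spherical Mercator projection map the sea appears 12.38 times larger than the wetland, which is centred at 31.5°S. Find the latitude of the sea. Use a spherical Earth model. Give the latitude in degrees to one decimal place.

Mercator areal scale is sec²φ, so apparent-area ratio = sec²φ₁ / sec²φ₂ = cos²φ₂ / cos²φ₁.
cos²φ₂ / cos²φ₁ = 12.38  ⇒  cos φ₁ = cos 31.5° / √12.38 = 0.8526/3.519 = 0.2423.
φ₁ = arccos(0.2423) ≈ 76.0°.

76.0°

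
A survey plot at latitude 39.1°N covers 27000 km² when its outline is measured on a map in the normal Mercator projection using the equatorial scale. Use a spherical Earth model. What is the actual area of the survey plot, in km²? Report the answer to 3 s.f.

16300 km²

Mercator is conformal, so the point scale is isotropic: h = k = sec φ = 1/cos φ.
Areal scale = k² = sec²φ = 1/cos²(39.1°) = 1/0.7760² = 1.660.
True area = apparent / (areal scale) = 27000 / 1.660 ≈ 16300 km².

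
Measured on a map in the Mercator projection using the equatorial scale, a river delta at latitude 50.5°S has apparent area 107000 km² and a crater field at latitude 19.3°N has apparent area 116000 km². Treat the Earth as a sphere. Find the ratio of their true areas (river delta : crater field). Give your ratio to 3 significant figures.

0.419

Since Mercator area scale is 1/cos²φ, the true area equals the apparent area multiplied by cos²φ.
True area of river delta: 107000 × cos²(50.5°) = 107000 × 0.4046 = 43290 km².
True area of crater field: 116000 × cos²(19.3°) = 116000 × 0.8908 = 103300 km².
Ratio = 43290 / 103300 ≈ 0.419.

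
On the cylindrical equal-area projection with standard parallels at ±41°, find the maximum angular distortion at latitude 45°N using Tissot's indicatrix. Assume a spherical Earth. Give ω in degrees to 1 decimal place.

7.5°

For cylindrical equal-area with standard parallel φ₀, h = cos φ / cos φ₀ and k = cos φ₀ / cos φ, so h·k = 1.
At 45°: h = 0.9369, k = 1.067; principal scales a = 1.067, b = 0.9369.
sin(ω/2) = (a − b)/(a + b) = 0.1304/2.004 = 0.06506, so ω = 2 arcsin(0.06506) ≈ 7.5°.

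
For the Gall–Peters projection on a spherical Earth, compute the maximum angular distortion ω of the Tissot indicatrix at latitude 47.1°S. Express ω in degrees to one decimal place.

4.4°

Gall–Peters is a cylindrical equal-area projection with standard parallels at ±45°. For cylindrical equal-area with standard parallel φ₀, h = cos φ / cos φ₀ and k = cos φ₀ / cos φ, so h·k = 1.
At 47.1°: h = 0.9627, k = 1.039; principal scales a = 1.039, b = 0.9627.
sin(ω/2) = (a − b)/(a + b) = 0.07608/2.001 = 0.03801, so ω = 2 arcsin(0.03801) ≈ 4.4°.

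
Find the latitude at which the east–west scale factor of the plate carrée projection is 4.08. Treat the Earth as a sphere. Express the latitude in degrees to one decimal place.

Plate carrée: h = 1, k = sec φ along parallels.
sec φ = 4.08  ⇒  cos φ = 0.2451  ⇒  φ ≈ 75.8°.

75.8°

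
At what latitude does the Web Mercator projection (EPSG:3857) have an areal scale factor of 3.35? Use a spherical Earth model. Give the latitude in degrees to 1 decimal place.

Mercator areal scale is sec²φ.
sec²φ = 3.35  ⇒  cos²φ = 0.2985  ⇒  cos φ = 0.5464.
φ = arccos(0.5464) ≈ 56.9°.

56.9°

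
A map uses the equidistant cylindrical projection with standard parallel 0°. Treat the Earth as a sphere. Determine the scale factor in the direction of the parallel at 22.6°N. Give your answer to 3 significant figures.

Plate carrée maps x = Rλ, y = Rφ. The meridian scale is h = 1 and the parallel scale is k = 1/cos φ = sec φ.
k = 1/cos 22.6° = 1/0.9232 = 1.083.

1.08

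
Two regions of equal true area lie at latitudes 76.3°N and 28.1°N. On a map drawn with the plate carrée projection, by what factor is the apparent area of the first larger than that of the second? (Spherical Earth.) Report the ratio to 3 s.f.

3.72

Plate carrée maps x = Rλ, y = Rφ. The meridian scale is h = 1 and the parallel scale is k = 1/cos φ = sec φ.
Areal scale at 76.3°: h·k = 1.000 × 4.222 = 4.222.
Areal scale at 28.1°: h·k = 1.000 × 1.134 = 1.134.
Ratio = 4.222/1.134 ≈ 3.72.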